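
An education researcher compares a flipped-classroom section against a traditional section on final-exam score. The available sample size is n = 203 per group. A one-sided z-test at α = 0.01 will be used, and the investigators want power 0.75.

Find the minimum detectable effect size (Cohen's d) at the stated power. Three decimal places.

Required noncentrality: δ = z_{0.01} + z_{0.25} = 2.326 + 0.674 = 3.001.
δ = d·√(n/2) ⇒ d = δ/√(n/2) = 3.001/√(203/2) = 0.2979.

d ≈ 0.298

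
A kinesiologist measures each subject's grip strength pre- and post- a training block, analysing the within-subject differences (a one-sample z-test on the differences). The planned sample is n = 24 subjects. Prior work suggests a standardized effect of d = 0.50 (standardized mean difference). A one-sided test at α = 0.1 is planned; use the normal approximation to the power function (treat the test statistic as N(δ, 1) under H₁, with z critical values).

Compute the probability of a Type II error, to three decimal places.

Noncentrality parameter: δ = d·√n = 0.50 × √24 = 2.4495
Critical value for a one-sided test at α = 0.1: z_α = 1.282.
Power = Φ(δ − 1.282) = Φ(1.168) = 0.8786.
Type II error: β = 1 − power = 1 − 0.8786 = 0.1214.

β ≈ 0.121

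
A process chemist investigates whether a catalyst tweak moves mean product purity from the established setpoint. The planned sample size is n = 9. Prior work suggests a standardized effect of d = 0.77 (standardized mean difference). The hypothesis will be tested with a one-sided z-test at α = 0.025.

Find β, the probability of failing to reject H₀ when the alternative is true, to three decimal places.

Noncentrality parameter: λ = d·√n = 0.77 × √9 = 2.3100
One-sided α = 0.025 → critical value z_{0.025} = 1.960.
Power = Φ(λ − 1.960) = Φ(0.350) = 0.6368.
Type II error: β = 1 − power = 1 − 0.6368 = 0.3632.

β ≈ 0.363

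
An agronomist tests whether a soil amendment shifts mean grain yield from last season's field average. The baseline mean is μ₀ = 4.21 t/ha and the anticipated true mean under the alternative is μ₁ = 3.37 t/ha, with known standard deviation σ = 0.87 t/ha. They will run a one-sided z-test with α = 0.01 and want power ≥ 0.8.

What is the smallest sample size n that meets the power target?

n = 11

Standardized effect: d = |μ₁ − μ₀| / σ = |3.37 − 4.21| / 0.87 = 0.9655
For power 0.8 need Φ(δ − z_{0.01}) = 0.8, so δ = z_{0.01} + z_{0.20} = 2.326 + 0.842 = 3.168.
δ = d·√n ⇒ n = (δ/d)² = (3.168 / 0.9655)² = 10.77.
Round up to the next whole unit.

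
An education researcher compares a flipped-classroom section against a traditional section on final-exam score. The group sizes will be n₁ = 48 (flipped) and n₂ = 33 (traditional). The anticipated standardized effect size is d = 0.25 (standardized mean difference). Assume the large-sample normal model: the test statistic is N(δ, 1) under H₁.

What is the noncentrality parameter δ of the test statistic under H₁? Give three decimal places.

δ ≈ 1.106

The noncentrality parameter scales effect size by the design's sample-size factor: δ = d / √(1/n₁ + 1/n₂) = 0.25 / √(1/48 + 1/33) = 1.1055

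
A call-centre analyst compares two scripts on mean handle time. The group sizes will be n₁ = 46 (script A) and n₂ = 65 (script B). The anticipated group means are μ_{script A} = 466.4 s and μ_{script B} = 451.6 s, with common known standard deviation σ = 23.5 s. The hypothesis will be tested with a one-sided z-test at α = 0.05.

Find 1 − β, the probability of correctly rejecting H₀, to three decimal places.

Power ≈ 0.948

Standardized effect: d = |μ_{script A} − μ_{script B}| / σ = |466.4 − 451.6| / 23.5 = 0.6298
Noncentrality parameter: δ = d / √(1/n₁ + 1/n₂) = 0.6298 / √(1/46 + 1/65) = 3.2686
One-sided α = 0.05 → critical value z_{0.05} = 1.645.
Power = P(Z > 1.645 − δ) = Φ(1.624) = 0.9478.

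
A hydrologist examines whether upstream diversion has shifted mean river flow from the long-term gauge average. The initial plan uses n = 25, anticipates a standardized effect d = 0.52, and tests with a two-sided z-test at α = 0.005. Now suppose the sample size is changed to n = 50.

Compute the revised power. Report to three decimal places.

With n = 50: δ = d·√n = 0.52 × √50 = 3.6770. Critical value z_{0.0025} = 2.807.
Revised power = Φ(δ − 2.807) + Φ(−δ − 2.807) = Φ(0.870) + Φ(-6.484) = 0.8078 + 0.0000 = 0.8078.

Power ≈ 0.808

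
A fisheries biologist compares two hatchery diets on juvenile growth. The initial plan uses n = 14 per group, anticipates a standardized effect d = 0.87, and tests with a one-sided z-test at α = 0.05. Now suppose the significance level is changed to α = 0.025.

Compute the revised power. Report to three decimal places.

Power ≈ 0.634

δ = d·√(n/2) = 0.87 × √(14/2) = 2.3018 (unchanged). New critical value: z_{0.025} = 1.960.
Revised power = P(Z > 1.960 − δ) = Φ(0.342) = 0.6338.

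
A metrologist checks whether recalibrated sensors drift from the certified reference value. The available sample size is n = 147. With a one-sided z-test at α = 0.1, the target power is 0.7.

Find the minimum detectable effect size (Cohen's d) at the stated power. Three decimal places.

Required noncentrality: δ = z_{0.1} + z_{0.30} = 1.282 + 0.524 = 1.806.
δ = d·√n ⇒ d = δ/√n = 1.806/√147 = 0.1490.

d ≈ 0.149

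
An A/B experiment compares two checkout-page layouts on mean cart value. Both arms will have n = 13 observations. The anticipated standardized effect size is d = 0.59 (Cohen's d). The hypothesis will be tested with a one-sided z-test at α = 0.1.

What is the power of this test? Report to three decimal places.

Noncentrality parameter: δ = d·√(n/2) = 0.59 × √(13/2) = 1.5042
Critical value for a one-sided test at α = 0.1: z_α = 1.282.
Power = P(Z > 1.282 − δ) = Φ(0.223) = 0.5881.

Power ≈ 0.588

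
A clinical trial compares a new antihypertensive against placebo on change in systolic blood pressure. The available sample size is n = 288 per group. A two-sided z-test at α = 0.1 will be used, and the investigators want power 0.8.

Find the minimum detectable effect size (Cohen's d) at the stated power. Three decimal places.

d ≈ 0.207

Need Φ(δ − 1.645) = 0.8, so δ = 1.645 + 0.842 = 2.486.
(Lower-tail contribution to power is negligible for δ > 0.)
δ = d·√(n/2) ⇒ d = δ/√(n/2) = 2.486/√(288/2) = 0.2072.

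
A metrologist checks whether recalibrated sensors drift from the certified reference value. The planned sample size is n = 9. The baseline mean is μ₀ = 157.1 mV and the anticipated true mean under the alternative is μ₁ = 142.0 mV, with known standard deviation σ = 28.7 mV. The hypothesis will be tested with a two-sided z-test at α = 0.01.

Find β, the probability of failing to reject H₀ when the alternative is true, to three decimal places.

β ≈ 0.841

Standardized effect: d = |μ₁ − μ₀| / σ = |142.0 − 157.1| / 28.7 = 0.5261
Noncentrality parameter: λ = d·√n = 0.5261 × √9 = 1.5784
Critical value for a two-sided test at α = 0.01: z_{α/2} = 2.576.
Power = Φ(λ − 2.576) + Φ(−λ − 2.576) = Φ(-0.997) + Φ(-4.154) = 0.1593 + 0.0000 = 0.1593.
Type II error: β = 1 − power = 1 − 0.1593 = 0.8407.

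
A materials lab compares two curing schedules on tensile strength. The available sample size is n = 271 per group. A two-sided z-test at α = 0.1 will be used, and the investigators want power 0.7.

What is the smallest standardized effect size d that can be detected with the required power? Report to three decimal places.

d ≈ 0.186

Need Φ(δ − 1.645) = 0.7, so δ = 1.645 + 0.524 = 2.169.
(Lower-tail contribution to power is negligible for δ > 0.)
δ = d·√(n/2) ⇒ d = δ/√(n/2) = 2.169/√(271/2) = 0.1864.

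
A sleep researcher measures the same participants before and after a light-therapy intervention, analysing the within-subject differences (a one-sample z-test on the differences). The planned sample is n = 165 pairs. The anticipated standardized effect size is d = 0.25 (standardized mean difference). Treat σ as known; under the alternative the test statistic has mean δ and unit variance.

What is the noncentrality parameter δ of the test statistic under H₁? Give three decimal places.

δ ≈ 3.211

The noncentrality parameter scales effect size by the design's sample-size factor: δ = d·√n = 0.25 × √165 = 3.2113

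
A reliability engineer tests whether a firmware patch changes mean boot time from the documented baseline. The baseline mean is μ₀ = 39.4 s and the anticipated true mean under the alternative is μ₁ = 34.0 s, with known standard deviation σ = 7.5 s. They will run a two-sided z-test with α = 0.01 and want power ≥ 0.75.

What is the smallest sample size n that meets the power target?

Standardized effect: d = |μ₁ − μ₀| / σ = |34.0 − 39.4| / 7.5 = 0.7200
Set Φ(δ − 2.576) = 0.75; then δ − 2.576 = Φ⁻¹(0.75) = 0.674, giving δ = 3.250.
(Ignoring the negligible lower-tail rejection probability gives the usual closed-form inversion.)
δ = d·√n ⇒ n = (δ/d)² = (3.250 / 0.7200)² = 20.38.
Rounding up, n = 21.

n = 21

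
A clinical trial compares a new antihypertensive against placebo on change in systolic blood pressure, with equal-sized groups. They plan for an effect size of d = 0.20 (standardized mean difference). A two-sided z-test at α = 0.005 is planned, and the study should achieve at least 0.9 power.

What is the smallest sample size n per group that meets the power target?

Set Φ(δ − 2.807) = 0.9; then δ − 2.807 = Φ⁻¹(0.9) = 1.282, giving δ = 4.089.
(Ignoring the negligible lower-tail rejection probability gives the usual closed-form inversion.)
δ = d·√(n/2) ⇒ n = 2(δ/d)² = 2 × (4.089 / 0.20)² = 835.83.
Round up to the next whole unit.

n = 836 per group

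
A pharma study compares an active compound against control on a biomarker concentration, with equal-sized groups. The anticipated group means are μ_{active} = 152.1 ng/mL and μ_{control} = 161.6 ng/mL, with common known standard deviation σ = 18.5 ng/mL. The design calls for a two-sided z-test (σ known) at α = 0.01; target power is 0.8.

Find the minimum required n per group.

Standardized effect: d = |μ_{active} − μ_{control}| / σ = |152.1 − 161.6| / 18.5 = 0.5135
Set Φ(δ − 2.576) = 0.8; then δ − 2.576 = Φ⁻¹(0.8) = 0.842, giving δ = 3.417.
(For δ > 0 the lower-tail rejection region contributes negligibly to power, so the one-term inversion is standard.)
δ = d·√(n/2) ⇒ n = 2(δ/d)² = 2 × (3.417 / 0.5135)² = 88.58.
Round up to the next whole unit.

n = 89 per group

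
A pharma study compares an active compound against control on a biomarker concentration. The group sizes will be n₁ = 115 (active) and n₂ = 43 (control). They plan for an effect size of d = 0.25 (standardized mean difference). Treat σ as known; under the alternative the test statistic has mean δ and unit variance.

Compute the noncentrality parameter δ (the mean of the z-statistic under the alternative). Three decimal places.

δ ≈ 1.399

δ = d / √(1/n₁ + 1/n₂) = 0.25 / √(1/115 + 1/43) = 1.3986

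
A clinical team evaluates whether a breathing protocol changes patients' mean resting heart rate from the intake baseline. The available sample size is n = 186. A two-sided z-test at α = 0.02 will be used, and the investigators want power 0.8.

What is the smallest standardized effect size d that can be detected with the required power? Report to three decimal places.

Need Φ(δ − 2.326) = 0.8, so δ = 2.326 + 0.842 = 3.168.
(Lower-tail contribution to power is negligible for δ > 0.)
δ = d·√n ⇒ d = δ/√n = 3.168/√186 = 0.2323.

d ≈ 0.232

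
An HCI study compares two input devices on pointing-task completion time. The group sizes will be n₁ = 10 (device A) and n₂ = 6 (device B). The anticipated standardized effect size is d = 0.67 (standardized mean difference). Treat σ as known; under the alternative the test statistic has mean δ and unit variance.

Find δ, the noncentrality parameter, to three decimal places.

The noncentrality parameter scales effect size by the design's sample-size factor: δ = d / √(1/n₁ + 1/n₂) = 0.67 / √(1/10 + 1/6) = 1.2974

δ ≈ 1.297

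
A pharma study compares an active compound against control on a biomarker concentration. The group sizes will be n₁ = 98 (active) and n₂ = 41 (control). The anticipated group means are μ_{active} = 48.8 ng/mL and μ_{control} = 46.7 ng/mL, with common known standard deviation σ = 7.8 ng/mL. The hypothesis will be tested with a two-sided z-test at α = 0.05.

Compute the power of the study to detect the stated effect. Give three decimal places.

Power ≈ 0.304

Standardized effect: d = |μ_{active} − μ_{control}| / σ = |48.8 − 46.7| / 7.8 = 0.2692
Noncentrality parameter: δ = d / √(1/n₁ + 1/n₂) = 0.2692 / √(1/98 + 1/41) = 1.4475
Critical value for a two-sided test at α = 0.05: z_{α/2} = 1.960.
Power = Φ(δ − 1.960) + Φ(−δ − 1.960) = Φ(-0.512) + Φ(-3.407) = 0.3042 + 0.0003 = 0.3045.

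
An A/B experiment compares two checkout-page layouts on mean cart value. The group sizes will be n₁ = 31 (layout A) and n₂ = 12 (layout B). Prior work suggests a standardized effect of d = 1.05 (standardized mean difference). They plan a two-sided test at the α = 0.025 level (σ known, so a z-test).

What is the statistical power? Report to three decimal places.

Noncentrality parameter: δ = d / √(1/n₁ + 1/n₂) = 1.05 / √(1/31 + 1/12) = 3.0884
Critical value for a two-sided test at α = 0.025: z_{α/2} = 2.241.
Power = Φ(δ − 2.241) + Φ(−δ − 2.241) = Φ(0.847) + Φ(-5.330) = 0.8015 + 0.0000 = 0.8015.

Power ≈ 0.801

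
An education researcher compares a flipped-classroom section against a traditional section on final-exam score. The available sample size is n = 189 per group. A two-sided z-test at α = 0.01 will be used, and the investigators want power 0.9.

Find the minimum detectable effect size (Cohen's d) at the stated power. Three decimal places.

Required noncentrality: δ = z_{0.005} + z_{0.10} = 2.576 + 1.282 = 3.857.
(The second rejection-region term Φ(−δ − z_{α/2}) is negligible and dropped.)
δ = d·√(n/2) ⇒ d = δ/√(n/2) = 3.857/√(189/2) = 0.3968.

d ≈ 0.397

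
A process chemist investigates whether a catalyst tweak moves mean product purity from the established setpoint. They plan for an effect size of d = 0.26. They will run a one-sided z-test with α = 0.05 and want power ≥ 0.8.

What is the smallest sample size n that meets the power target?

Set Φ(δ − 1.645) = 0.8; then δ − 1.645 = Φ⁻¹(0.8) = 0.842, giving δ = 2.486.
δ = d·√n ⇒ n = (δ/d)² = (2.486 / 0.26)² = 91.46.
Rounding up, n = 92.

n = 92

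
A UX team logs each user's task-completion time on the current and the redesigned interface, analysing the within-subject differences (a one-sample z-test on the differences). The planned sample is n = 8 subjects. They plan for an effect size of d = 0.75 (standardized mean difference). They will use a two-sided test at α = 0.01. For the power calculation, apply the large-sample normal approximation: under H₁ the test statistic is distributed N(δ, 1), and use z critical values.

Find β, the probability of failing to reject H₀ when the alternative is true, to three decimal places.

Noncentrality parameter: δ = d·√n = 0.75 × √8 = 2.1213
Critical value for a two-sided test at α = 0.01: z_{α/2} = 2.576.
Power = Φ(δ − 2.576) + Φ(−δ − 2.576) = Φ(-0.455) + Φ(-4.697) = 0.3247 + 0.0000 = 0.3247.
Type II error: β = 1 − power = 1 − 0.3247 = 0.6753.

β ≈ 0.675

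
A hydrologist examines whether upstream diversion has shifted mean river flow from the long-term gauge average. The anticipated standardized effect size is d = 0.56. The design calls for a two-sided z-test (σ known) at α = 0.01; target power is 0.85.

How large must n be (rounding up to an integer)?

Set Φ(δ − 2.576) = 0.85; then δ − 2.576 = Φ⁻¹(0.85) = 1.036, giving δ = 3.612.
(The Φ(−δ − z_{α/2}) term is vanishingly small for δ > 0 and is dropped in the standard sample-size formula.)
δ = d·√n ⇒ n = (δ/d)² = (3.612 / 0.56)² = 41.61.
Rounding up, n = 42.

n = 42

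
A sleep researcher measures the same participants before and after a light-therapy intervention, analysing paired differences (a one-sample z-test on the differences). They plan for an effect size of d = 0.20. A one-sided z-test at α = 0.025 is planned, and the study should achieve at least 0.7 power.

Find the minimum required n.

n = 155

Set Φ(δ − 1.960) = 0.7; then δ − 1.960 = Φ⁻¹(0.7) = 0.524, giving δ = 2.484.
δ = d·√n ⇒ n = (δ/d)² = (2.484 / 0.20)² = 154.30.
Rounding up, n = 155.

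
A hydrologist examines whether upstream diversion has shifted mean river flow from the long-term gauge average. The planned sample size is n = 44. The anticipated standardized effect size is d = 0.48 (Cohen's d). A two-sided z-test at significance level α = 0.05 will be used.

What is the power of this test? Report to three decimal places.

Power ≈ 0.890

Noncentrality parameter: δ = d·√n = 0.48 × √44 = 3.1840
Critical value for a two-sided test at α = 0.05: z_{α/2} = 1.960.
Power = Φ(δ − 1.960) + Φ(−δ − 1.960) = Φ(1.224) + Φ(-5.144) = 0.8895 + 0.0000 = 0.8895.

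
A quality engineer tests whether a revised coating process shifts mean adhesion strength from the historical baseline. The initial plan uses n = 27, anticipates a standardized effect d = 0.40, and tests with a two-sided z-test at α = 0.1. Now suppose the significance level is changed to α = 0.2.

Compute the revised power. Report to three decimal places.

Power ≈ 0.788

δ = d·√n = 0.40 × √27 = 2.0785 (unchanged). New critical value: z_{0.1} = 1.282.
Revised power = Φ(δ − 1.282) + Φ(−δ − 1.282) = Φ(0.797) + Φ(-3.360) = 0.7872 + 0.0004 = 0.7876.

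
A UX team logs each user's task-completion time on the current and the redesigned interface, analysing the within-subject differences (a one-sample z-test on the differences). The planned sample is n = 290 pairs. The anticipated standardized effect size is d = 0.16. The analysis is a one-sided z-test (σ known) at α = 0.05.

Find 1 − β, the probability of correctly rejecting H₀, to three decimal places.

Power ≈ 0.860

Noncentrality parameter: δ = d·√n = 0.16 × √290 = 2.7247
One-sided α = 0.05 → critical value z_{0.05} = 1.645.
Power = P(Z > 1.645 − δ) = Φ(1.080) = 0.8599.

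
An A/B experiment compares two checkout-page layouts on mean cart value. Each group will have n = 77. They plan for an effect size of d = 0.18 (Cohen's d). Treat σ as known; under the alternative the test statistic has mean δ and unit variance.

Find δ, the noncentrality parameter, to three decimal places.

δ ≈ 1.117

The noncentrality parameter scales effect size by the design's sample-size factor: δ = d·√(n/2) = 0.18 × √(77/2) = 1.1169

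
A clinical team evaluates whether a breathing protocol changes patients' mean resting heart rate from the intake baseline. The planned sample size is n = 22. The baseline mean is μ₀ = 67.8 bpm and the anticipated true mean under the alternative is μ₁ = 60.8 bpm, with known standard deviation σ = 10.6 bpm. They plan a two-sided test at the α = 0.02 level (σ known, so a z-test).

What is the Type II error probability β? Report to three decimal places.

β ≈ 0.220

Standardized effect: d = |μ₁ − μ₀| / σ = |60.8 − 67.8| / 10.6 = 0.6604
Noncentrality parameter: δ = d·√n = 0.6604 × √22 = 3.0974
Two-sided α = 0.02 → critical value z_{0.01} = 2.326.
Power = Φ(δ − 2.326) + Φ(−δ − 2.326) = Φ(0.771) + Φ(-5.424) = 0.7797 + 0.0000 = 0.7797.
Type II error: β = 1 − power = 1 − 0.7797 = 0.2203.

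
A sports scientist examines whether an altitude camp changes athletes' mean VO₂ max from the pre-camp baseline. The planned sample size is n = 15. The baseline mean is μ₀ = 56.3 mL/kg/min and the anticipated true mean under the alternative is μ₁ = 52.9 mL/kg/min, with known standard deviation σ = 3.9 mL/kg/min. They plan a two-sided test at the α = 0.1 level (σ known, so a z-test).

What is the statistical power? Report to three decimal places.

Standardized effect: d = |μ₁ − μ₀| / σ = |52.9 − 56.3| / 3.9 = 0.8718
Noncentrality parameter: δ = d·√n = 0.8718 × √15 = 3.3764
Two-sided α = 0.1 → critical value z_{0.05} = 1.645.
Power = Φ(δ − 1.645) + Φ(−δ − 1.645) = Φ(1.732) + Φ(-5.021) = 0.9583 + 0.0000 = 0.9583.

Power ≈ 0.958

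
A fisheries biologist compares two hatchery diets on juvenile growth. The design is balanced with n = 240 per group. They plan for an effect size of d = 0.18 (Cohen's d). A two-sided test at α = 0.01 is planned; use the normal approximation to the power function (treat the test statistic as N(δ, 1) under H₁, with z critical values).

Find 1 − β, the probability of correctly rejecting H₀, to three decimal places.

Noncentrality parameter: δ = d·√(n/2) = 0.18 × √(240/2) = 1.9718
Critical value for a two-sided test at α = 0.01: z_{α/2} = 2.576.
Power = Φ(δ − 2.576) + Φ(−δ − 2.576) = Φ(-0.604) + Φ(-4.548) = 0.2729 + 0.0000 = 0.2729.

Power ≈ 0.273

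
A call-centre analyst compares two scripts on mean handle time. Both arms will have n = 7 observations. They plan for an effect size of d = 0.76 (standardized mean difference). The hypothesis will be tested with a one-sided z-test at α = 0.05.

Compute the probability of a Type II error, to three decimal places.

β ≈ 0.588

Noncentrality parameter: δ = d·√(n/2) = 0.76 × √(7/2) = 1.4218
One-sided α = 0.05 → critical value z_{0.05} = 1.645.
Power = Φ(δ − 1.645) = Φ(-0.223) = 0.4118.
Type II error: β = 1 − power = 1 − 0.4118 = 0.5882.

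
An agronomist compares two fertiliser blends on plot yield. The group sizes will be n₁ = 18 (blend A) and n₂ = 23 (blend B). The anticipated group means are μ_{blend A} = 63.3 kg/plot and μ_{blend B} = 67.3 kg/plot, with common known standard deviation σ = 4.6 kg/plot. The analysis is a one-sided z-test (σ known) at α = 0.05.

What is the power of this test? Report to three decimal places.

Standardized effect: d = |μ_{blend A} − μ_{blend B}| / σ = |63.3 − 67.3| / 4.6 = 0.8696
Noncentrality parameter: δ = d / √(1/n₁ + 1/n₂) = 0.8696 / √(1/18 + 1/23) = 2.7632
One-sided α = 0.05 → critical value z_{0.05} = 1.645.
Power = P(Z > 1.645 − δ) = Φ(1.118) = 0.8683.

Power ≈ 0.868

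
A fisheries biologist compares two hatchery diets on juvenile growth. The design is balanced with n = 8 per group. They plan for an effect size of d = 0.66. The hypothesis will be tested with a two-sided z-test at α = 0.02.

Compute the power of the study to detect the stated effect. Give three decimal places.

Power ≈ 0.157

Noncentrality parameter: δ = d·√(n/2) = 0.66 × √(8/2) = 1.3200
Critical value for a two-sided test at α = 0.02: z_{α/2} = 2.326.
Power = Φ(δ − 2.326) + Φ(−δ − 2.326) = Φ(-1.006) + Φ(-3.646) = 0.1571 + 0.0001 = 0.1573.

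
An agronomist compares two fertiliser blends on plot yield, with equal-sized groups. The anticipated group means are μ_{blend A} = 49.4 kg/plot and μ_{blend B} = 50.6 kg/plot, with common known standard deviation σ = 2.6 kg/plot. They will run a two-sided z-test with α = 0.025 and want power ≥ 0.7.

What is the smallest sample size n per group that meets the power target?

Standardized effect: d = |μ_{blend A} − μ_{blend B}| / σ = |49.4 − 50.6| / 2.6 = 0.4615
For power 0.7 need Φ(δ − z_{0.0125}) = 0.7, so δ = z_{0.0125} + z_{0.30} = 2.241 + 0.524 = 2.766.
(The Φ(−δ − z_{α/2}) term is vanishingly small for δ > 0 and is dropped in the standard sample-size formula.)
δ = d·√(n/2) ⇒ n = 2(δ/d)² = 2 × (2.766 / 0.4615)² = 71.82.
Round up to the next whole unit.

n = 72 per group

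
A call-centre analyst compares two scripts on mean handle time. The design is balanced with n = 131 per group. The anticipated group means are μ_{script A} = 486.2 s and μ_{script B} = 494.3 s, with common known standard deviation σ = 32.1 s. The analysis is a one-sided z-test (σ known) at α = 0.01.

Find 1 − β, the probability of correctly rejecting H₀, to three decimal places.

Standardized effect: d = |μ_{script A} − μ_{script B}| / σ = |486.2 − 494.3| / 32.1 = 0.2523
Noncentrality parameter: δ = d·√(n/2) = 0.2523 × √(131/2) = 2.0422
One-sided α = 0.01 → critical value z_{0.01} = 2.326.
Power = P(Z > 2.326 − δ) = Φ(-0.284) = 0.3882.

Power ≈ 0.388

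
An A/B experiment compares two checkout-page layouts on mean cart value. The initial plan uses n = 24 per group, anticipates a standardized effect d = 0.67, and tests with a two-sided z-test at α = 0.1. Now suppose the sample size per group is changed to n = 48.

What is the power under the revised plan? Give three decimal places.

Power ≈ 0.949

With n = 48 per group: δ = d·√(n/2) = 0.67 × √(48/2) = 3.2823. Critical value z_{0.05} = 1.645.
Revised power = Φ(δ − 1.645) + Φ(−δ − 1.645) = Φ(1.637) + Φ(-4.927) = 0.9492 + 0.0000 = 0.9492.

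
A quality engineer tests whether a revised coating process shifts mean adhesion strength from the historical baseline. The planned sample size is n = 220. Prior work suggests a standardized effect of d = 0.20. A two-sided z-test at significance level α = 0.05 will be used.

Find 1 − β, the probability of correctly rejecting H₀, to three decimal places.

Noncentrality parameter: δ = d·√n = 0.20 × √220 = 2.9665
Two-sided α = 0.05 → critical value z_{0.025} = 1.960.
Power = Φ(δ − 1.960) + Φ(−δ − 1.960) = Φ(1.007) + Φ(-4.926) = 0.8429 + 0.0000 = 0.8429.

Power ≈ 0.843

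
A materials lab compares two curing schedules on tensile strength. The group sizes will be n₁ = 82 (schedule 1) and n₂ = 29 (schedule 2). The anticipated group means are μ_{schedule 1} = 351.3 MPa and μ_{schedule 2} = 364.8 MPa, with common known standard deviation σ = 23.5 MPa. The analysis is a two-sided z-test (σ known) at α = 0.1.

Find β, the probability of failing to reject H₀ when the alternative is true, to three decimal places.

Standardized effect: d = |μ_{schedule 1} − μ_{schedule 2}| / σ = |351.3 − 364.8| / 23.5 = 0.5745
Noncentrality parameter: δ = d / √(1/n₁ + 1/n₂) = 0.5745 / √(1/82 + 1/29) = 2.6590
Critical value for a two-sided test at α = 0.1: z_{α/2} = 1.645.
Power = Φ(δ − 1.645) + Φ(−δ − 1.645) = Φ(1.014) + Φ(-4.304) = 0.8447 + 0.0000 = 0.8447.
Type II error: β = 1 − power = 1 − 0.8447 = 0.1553.

β ≈ 0.155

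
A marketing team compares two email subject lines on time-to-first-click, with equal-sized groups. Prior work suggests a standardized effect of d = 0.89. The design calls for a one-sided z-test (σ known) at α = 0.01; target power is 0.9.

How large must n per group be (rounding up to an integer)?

n = 33 per group

Set Φ(δ − 2.326) = 0.9; then δ − 2.326 = Φ⁻¹(0.9) = 1.282, giving δ = 3.608.
δ = d·√(n/2) ⇒ n = 2(δ/d)² = 2 × (3.608 / 0.89)² = 32.87.
Rounding up, n = 33 per group.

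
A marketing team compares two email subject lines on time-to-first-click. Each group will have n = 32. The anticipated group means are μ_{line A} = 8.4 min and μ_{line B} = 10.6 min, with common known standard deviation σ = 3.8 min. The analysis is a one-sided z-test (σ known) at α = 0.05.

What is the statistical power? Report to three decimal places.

Power ≈ 0.749

Standardized effect: d = |μ_{line A} − μ_{line B}| / σ = |8.4 − 10.6| / 3.8 = 0.5789
Noncentrality parameter: δ = d·√(n/2) = 0.5789 × √(32/2) = 2.3158
One-sided α = 0.05 → critical value z_{0.05} = 1.645.
Power = Φ(δ − 1.645) = Φ(0.671) = 0.7489.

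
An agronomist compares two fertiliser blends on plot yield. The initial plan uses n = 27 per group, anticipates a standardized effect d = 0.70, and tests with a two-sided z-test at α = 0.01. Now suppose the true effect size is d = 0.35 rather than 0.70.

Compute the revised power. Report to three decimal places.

Power ≈ 0.099

With d = 0.35: δ = d·√(n/2) = 0.35 × √(27/2) = 1.2860. Critical value z_{0.005} = 2.576.
Revised power = Φ(δ − 2.576) + Φ(−δ − 2.576) = Φ(-1.290) + Φ(-3.862) = 0.0986 + 0.0001 = 0.0986.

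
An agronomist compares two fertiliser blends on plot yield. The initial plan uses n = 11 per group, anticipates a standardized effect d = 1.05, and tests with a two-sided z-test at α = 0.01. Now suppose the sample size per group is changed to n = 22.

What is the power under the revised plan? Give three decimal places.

Power ≈ 0.818

With n = 22 per group: δ = d·√(n/2) = 1.05 × √(22/2) = 3.4825. Critical value z_{0.005} = 2.576.
Revised power = Φ(δ − 2.576) + Φ(−δ − 2.576) = Φ(0.907) + Φ(-6.058) = 0.8177 + 0.0000 = 0.8177.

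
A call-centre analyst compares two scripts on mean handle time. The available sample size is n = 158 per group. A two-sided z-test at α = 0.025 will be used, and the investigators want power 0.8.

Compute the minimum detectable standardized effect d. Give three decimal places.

d ≈ 0.347

Need Φ(δ − 2.241) = 0.8, so δ = 2.241 + 0.842 = 3.083.
(Lower-tail contribution to power is negligible for δ > 0.)
δ = d·√(n/2) ⇒ d = δ/√(n/2) = 3.083/√(158/2) = 0.3469.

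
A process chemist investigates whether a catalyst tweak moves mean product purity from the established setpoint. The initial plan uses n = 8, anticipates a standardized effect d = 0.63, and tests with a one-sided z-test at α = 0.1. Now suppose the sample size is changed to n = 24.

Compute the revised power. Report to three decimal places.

With n = 24: δ = d·√n = 0.63 × √24 = 3.0864. Critical value z_{0.1} = 1.282.
Revised power = P(Z > 1.282 − δ) = Φ(1.805) = 0.9644.

Power ≈ 0.964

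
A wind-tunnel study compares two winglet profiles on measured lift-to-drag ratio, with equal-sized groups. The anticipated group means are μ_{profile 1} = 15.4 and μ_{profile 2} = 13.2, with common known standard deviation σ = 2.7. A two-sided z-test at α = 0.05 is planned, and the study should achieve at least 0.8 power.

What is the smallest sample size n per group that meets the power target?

n = 24 per group

Standardized effect: d = |μ_{profile 1} − μ_{profile 2}| / σ = |15.4 − 13.2| / 2.7 = 0.8148
Set Φ(δ − 1.960) = 0.8; then δ − 1.960 = Φ⁻¹(0.8) = 0.842, giving δ = 2.802.
(For δ > 0 the lower-tail rejection region contributes negligibly to power, so the one-term inversion is standard.)
δ = d·√(n/2) ⇒ n = 2(δ/d)² = 2 × (2.802 / 0.8148)² = 23.64.
Rounding up, n = 24 per group.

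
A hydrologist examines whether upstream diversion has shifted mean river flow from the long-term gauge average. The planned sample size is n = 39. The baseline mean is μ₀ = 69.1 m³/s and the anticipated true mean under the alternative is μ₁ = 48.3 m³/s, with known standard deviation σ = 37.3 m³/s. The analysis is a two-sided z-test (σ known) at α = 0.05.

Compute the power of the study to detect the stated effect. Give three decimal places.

Standardized effect: d = |μ₁ − μ₀| / σ = |48.3 − 69.1| / 37.3 = 0.5576
Noncentrality parameter: δ = d·√n = 0.5576 × √39 = 3.4825
Critical value for a two-sided test at α = 0.05: z_{α/2} = 1.960.
Power = Φ(δ − 1.960) + Φ(−δ − 1.960) = Φ(1.523) + Φ(-5.442) = 0.9361 + 0.0000 = 0.9361.

Power ≈ 0.936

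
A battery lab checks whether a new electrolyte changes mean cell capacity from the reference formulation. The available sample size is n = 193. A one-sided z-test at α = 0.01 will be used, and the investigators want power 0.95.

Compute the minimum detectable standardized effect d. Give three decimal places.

Need Φ(δ − 2.326) = 0.95, so δ = 2.326 + 1.645 = 3.971.
δ = d·√n ⇒ d = δ/√n = 3.971/√193 = 0.2859.

d ≈ 0.286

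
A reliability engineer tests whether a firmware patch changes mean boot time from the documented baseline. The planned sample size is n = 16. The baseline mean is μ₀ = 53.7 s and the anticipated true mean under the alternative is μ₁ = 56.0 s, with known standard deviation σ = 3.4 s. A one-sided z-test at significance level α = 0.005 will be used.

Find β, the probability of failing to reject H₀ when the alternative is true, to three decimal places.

β ≈ 0.448

Standardized effect: d = |μ₁ − μ₀| / σ = |56.0 − 53.7| / 3.4 = 0.6765
Noncentrality parameter: δ = d·√n = 0.6765 × √16 = 2.7059
Critical value for a one-sided test at α = 0.005: z_α = 2.576.
Power = P(Z > 2.576 − δ) = Φ(0.130) = 0.5517.
Type II error: β = 1 − power = 1 − 0.5517 = 0.4483.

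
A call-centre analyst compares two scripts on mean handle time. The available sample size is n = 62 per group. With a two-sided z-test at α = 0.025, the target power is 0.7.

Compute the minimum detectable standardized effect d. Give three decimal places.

d ≈ 0.497

Required noncentrality: δ = z_{0.0125} + z_{0.30} = 2.241 + 0.524 = 2.766.
(Lower-tail contribution to power is negligible for δ > 0.)
δ = d·√(n/2) ⇒ d = δ/√(n/2) = 2.766/√(62/2) = 0.4968.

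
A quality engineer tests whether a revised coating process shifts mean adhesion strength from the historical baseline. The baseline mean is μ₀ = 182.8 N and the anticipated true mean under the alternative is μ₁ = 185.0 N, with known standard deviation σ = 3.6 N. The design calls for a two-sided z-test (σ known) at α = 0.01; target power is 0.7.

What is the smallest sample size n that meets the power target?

n = 26

Standardized effect: d = |μ₁ − μ₀| / σ = |185.0 − 182.8| / 3.6 = 0.6111
Set Φ(δ − 2.576) = 0.7; then δ − 2.576 = Φ⁻¹(0.7) = 0.524, giving δ = 3.100.
(The Φ(−δ − z_{α/2}) term is vanishingly small for δ > 0 and is dropped in the standard sample-size formula.)
δ = d·√n ⇒ n = (δ/d)² = (3.100 / 0.6111)² = 25.74.
Rounding up, n = 26.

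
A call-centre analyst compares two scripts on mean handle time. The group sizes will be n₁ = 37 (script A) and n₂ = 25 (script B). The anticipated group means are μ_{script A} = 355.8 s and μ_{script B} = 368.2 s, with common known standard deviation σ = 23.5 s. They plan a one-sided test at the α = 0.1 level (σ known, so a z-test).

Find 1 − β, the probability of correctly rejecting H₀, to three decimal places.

Standardized effect: d = |μ_{script A} − μ_{script B}| / σ = |355.8 − 368.2| / 23.5 = 0.5277
Noncentrality parameter: δ = d / √(1/n₁ + 1/n₂) = 0.5277 / √(1/37 + 1/25) = 2.0381
Critical value for a one-sided test at α = 0.1: z_α = 1.282.
Power = P(Z > 1.282 − δ) = Φ(0.757) = 0.7753.

Power ≈ 0.775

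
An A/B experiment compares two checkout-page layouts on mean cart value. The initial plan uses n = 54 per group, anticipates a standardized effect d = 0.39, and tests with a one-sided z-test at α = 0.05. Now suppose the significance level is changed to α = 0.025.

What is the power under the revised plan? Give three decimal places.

δ = d·√(n/2) = 0.39 × √(54/2) = 2.0265 (unchanged). New critical value: z_{0.025} = 1.960.
Revised power = Φ(δ − 1.960) = Φ(0.067) = 0.5265.

Power ≈ 0.527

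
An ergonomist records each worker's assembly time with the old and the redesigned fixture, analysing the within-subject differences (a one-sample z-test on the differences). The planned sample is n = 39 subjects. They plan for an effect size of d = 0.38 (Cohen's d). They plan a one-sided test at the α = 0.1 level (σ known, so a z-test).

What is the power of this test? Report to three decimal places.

Power ≈ 0.862

Noncentrality parameter: δ = d·√n = 0.38 × √39 = 2.3731
Critical value for a one-sided test at α = 0.1: z_α = 1.282.
Power = P(Z > 1.282 − δ) = Φ(1.092) = 0.8625.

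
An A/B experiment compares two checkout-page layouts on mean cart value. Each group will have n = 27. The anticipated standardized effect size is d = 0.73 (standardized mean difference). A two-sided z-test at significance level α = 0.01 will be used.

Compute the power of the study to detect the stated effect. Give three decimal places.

Noncentrality parameter: δ = d·√(n/2) = 0.73 × √(27/2) = 2.6822
Critical value for a two-sided test at α = 0.01: z_{α/2} = 2.576.
Power = Φ(δ − 2.576) + Φ(−δ − 2.576) = Φ(0.106) + Φ(-5.258) = 0.5424 + 0.0000 = 0.5424.

Power ≈ 0.542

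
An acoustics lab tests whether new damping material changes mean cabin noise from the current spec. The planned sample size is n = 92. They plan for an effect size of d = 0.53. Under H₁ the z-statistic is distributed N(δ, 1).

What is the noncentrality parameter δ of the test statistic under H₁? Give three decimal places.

δ ≈ 5.084

δ = d·√n = 0.53 × √92 = 5.0836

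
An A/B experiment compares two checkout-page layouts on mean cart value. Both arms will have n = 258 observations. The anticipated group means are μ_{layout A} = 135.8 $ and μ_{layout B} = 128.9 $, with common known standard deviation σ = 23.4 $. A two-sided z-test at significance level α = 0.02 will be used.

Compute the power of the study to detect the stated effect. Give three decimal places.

Power ≈ 0.847

Standardized effect: d = |μ_{layout A} − μ_{layout B}| / σ = |135.8 − 128.9| / 23.4 = 0.2949
Noncentrality parameter: δ = d·√(n/2) = 0.2949 × √(258/2) = 3.3491
Two-sided α = 0.02 → critical value z_{0.01} = 2.326.
Power = Φ(δ − 2.326) + Φ(−δ − 2.326) = Φ(1.023) + Φ(-5.675) = 0.8468 + 0.0000 = 0.8468.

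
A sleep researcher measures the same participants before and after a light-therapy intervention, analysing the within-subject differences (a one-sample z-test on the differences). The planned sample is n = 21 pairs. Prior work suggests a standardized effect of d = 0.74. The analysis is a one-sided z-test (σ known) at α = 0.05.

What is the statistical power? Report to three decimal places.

Noncentrality parameter: δ = d·√n = 0.74 × √21 = 3.3911
Critical value for a one-sided test at α = 0.05: z_α = 1.645.
Power = P(Z > 1.645 − δ) = Φ(1.746) = 0.9596.

Power ≈ 0.960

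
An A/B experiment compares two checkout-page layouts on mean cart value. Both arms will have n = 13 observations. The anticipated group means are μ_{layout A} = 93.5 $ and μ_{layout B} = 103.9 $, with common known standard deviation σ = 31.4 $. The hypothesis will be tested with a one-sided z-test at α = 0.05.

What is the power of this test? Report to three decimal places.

Power ≈ 0.212

Standardized effect: d = |μ_{layout A} − μ_{layout B}| / σ = |93.5 − 103.9| / 31.4 = 0.3312
Noncentrality parameter: δ = d·√(n/2) = 0.3312 × √(13/2) = 0.8444
Critical value for a one-sided test at α = 0.05: z_α = 1.645.
Power = P(Z > 1.645 − δ) = Φ(-0.800) = 0.2117.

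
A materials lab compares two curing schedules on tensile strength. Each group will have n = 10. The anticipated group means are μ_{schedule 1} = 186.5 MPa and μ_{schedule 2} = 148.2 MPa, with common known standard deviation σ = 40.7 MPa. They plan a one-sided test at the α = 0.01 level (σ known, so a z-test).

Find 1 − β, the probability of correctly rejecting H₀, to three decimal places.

Standardized effect: d = |μ_{schedule 1} − μ_{schedule 2}| / σ = |186.5 − 148.2| / 40.7 = 0.9410
Noncentrality parameter: δ = d·√(n/2) = 0.9410 × √(10/2) = 2.1042
One-sided α = 0.01 → critical value z_{0.01} = 2.326.
Power = Φ(δ − 2.326) = Φ(-0.222) = 0.4121.

Power ≈ 0.412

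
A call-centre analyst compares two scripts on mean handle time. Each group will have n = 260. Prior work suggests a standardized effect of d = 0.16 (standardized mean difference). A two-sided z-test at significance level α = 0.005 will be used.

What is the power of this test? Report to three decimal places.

Noncentrality parameter: δ = d·√(n/2) = 0.16 × √(260/2) = 1.8243
Two-sided α = 0.005 → critical value z_{0.0025} = 2.807.
Power = Φ(δ − 2.807) + Φ(−δ − 2.807) = Φ(-0.983) + Φ(-4.631) = 0.1629 + 0.0000 = 0.1629.

Power ≈ 0.163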